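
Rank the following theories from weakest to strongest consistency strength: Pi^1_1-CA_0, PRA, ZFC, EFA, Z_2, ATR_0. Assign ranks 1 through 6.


Ordering by consistency strength:
1. EFA
2. PRA
3. ATR_0
4. Pi^1_1-CA_0
5. Z_2
6. ZFC


Pi^1_1-CA_0=4, PRA=2, ZFC=6, EFA=1, Z_2=5, ATR_0=3


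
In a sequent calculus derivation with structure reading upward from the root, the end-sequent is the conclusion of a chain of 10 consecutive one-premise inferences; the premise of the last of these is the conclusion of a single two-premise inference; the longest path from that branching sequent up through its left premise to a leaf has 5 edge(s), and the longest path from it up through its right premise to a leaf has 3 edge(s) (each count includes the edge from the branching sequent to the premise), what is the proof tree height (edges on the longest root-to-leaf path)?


Longest path through the left premise: 5 edges (measured from the branching sequent)
Longest path through the right premise: 3 edges
Height of the subtree rooted at the branching sequent: max(5, 3) = 5
The branching sequent sits 10 edges above the root (the chain of one-premise inferences), so height = 5 + 10 = 15

15


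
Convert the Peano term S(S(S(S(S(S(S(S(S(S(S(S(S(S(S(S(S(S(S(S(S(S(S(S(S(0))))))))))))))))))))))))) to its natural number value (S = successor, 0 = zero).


Counting successors applied to 0:
25 applications of S to 0 = 25

25


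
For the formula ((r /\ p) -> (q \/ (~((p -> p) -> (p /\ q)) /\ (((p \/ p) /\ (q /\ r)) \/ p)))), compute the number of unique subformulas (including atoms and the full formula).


Formula: ((r /\ p) -> (q \/ (~((p -> p) -> (p /\ q)) /\ (((p \/ p) /\ (q /\ r)) \/ p))))
Subformulas found:
  1. r
  2. q
  3. p
  4. (p \/ p)
  5. (q /\ r)
  6. (r /\ p)
  7. (p /\ q)
  8. (p -> p)
  9. ((p -> p) -> (p /\ q))
  10. ((p \/ p) /\ (q /\ r))
  11. ~((p -> p) -> (p /\ q))
  12. (((p \/ p) /\ (q /\ r)) \/ p)
  13. (~((p -> p) -> (p /\ q)) /\ (((p \/ p) /\ (q /\ r)) \/ p))
  14. (q \/ (~((p -> p) -> (p /\ q)) /\ (((p \/ p) /\ (q /\ r)) \/ p)))
  15. ((r /\ p) -> (q \/ (~((p -> p) -> (p /\ q)) /\ (((p \/ p) /\ (q /\ r)) \/ p))))
Total distinct subformulas = 15

15


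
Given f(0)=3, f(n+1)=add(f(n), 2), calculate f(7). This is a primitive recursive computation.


f(0) = 3
f(1) = add(f(0), 2) = add(3, 2) = 5
f(2) = add(f(1), 2) = add(5, 2) = 7
f(3) = add(f(2), 2) = add(7, 2) = 9
f(4) = add(f(3), 2) = add(9, 2) = 11
f(5) = add(f(4), 2) = add(11, 2) = 13
f(6) = add(f(5), 2) = add(13, 2) = 15
f(7) = add(f(6), 2) = add(15, 2) = 17


17


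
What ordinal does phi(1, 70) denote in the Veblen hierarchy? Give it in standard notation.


phi(1, 70):
phi(1, beta) = epsilon_beta (the beta-th epsilon number).
phi(1, 70) = epsilon_70

epsilon_70


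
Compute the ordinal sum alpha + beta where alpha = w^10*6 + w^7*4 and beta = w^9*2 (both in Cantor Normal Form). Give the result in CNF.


Ordinal addition (w^10*6 + w^7*4) + w^9*2:
alpha's leading term has exponent 10 > beta's exponent 9, so it survives.
alpha's tail term has exponent 7 < beta's exponent 9, so it is absorbed by beta.
In ordinal addition, any term followed by a strictly larger-exponent term is absorbed.
Result = w^10*6 + w^9*2

w^10*6 + w^9*2


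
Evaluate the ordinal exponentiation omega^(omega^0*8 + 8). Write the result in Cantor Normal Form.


omega^(omega^0*8 + 8):
omega^0 = 1, so the exponent is 8 + 8 = 16 (finite ordinal addition).
Result = omega^16, already a single CNF term.

omega^16


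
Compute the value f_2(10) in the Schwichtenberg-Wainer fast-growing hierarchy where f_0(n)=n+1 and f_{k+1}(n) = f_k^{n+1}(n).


f_2(10) = f_1^11(10)
f_1(m) = 2m + 1.
Iterating: f_1^k(n) = 2^k*(n+1) - 1.
f_2(10) = 2^11*(10+1) - 1 = 2048*11 - 1 = 22527

22527


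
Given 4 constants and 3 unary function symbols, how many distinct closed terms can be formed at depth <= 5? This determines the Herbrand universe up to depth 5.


Herbrand terms by depth:
Depth 0: 4 constants
Depth 1: 12 new terms (running total: 16)
Depth 2: 36 new terms (running total: 52)
Depth 3: 108 new terms (running total: 160)
Depth 4: 324 new terms (running total: 484)
Depth 5: 972 new terms (running total: 1456)
Total distinct ground terms = 1456

1456


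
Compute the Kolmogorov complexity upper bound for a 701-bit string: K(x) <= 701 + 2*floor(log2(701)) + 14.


floor(log2(701)) = 9
2 * 9 = 18
K(x) <= 701 + 18 + 14 = 733

733


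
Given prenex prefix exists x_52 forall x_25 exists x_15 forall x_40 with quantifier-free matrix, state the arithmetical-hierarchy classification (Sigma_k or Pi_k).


Leading quantifier is exists, so the class is Sigma.
Number of quantifier blocks = alternations + 1 = 3 + 1 = 4.
Classification: Sigma_4

Sigma_4


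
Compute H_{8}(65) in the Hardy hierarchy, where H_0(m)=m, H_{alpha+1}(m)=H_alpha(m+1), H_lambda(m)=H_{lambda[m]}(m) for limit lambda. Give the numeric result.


H_8(65):
For finite ordinals k, H_k(n) = n + k (each successor step adds 1).
H_8(65) = 65 + 8 = 73

73


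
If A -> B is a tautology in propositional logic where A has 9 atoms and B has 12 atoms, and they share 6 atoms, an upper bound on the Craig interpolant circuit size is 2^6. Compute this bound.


Shared atoms = 6
Craig interpolant size bound = 2^6
= 64

64


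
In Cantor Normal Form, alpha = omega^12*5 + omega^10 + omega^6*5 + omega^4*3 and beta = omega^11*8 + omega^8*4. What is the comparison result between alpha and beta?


Compare term by term from highest exponent:
alpha = omega^12*5 + omega^10 + omega^6*5 + omega^4*3
beta = omega^11*8 + omega^8*4
Term 1: alpha has omega^12*5, beta has omega^11*8
Term 2: alpha has omega^10*1, beta has omega^8*4
Term 3: alpha has omega^6*5, beta has omega^0*0
Term 4: alpha has omega^4*3, beta has omega^0*0
Result: alpha > beta

alpha > beta


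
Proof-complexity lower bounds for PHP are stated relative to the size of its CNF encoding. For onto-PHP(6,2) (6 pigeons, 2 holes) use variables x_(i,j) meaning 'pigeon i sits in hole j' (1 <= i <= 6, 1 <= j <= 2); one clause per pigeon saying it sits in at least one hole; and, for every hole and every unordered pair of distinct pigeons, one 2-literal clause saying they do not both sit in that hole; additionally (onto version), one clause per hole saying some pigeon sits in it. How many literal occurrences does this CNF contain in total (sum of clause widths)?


onto-PHP(6,2): 6 pigeons, 2 holes, 6*2 = 12 variables.
- pigeon clauses: one per pigeon -> 6 clauses of width 2 -> 12 literals
- hole clauses: 2 holes * C(6,2) = 2 * 15 -> 30 clauses of width 2 -> 60 literals
- onto clauses: one per hole -> 2 clauses of width 6 -> 12 literals
Total literal occurrences = 12 + 60 + 12 = 84

84


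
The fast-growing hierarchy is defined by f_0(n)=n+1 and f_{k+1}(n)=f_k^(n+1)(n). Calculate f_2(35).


f_2(35) = f_1^36(35)
f_1(m) = 2m + 1.
Iterating: f_1^k(n) = 2^k*(n+1) - 1.
f_2(35) = 2^36*(35+1) - 1 = 68719476736*36 - 1 = 2473901162495

2473901162495


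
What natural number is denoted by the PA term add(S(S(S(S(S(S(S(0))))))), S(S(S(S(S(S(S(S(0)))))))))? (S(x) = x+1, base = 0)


add(S^7(0), S^8(0)):
S^7(0) = 7
S^8(0) = 8
7 + 8 = 15

15


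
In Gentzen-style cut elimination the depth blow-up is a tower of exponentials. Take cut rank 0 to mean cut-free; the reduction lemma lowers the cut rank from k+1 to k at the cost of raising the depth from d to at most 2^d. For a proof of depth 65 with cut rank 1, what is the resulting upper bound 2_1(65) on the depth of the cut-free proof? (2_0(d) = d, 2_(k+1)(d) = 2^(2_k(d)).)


Each rank reduction sends depth d to at most 2^d; cut rank r needs r reductions.
2_0(65) = 65
2_1(65) = 2^65 = 36893488147419103232
Cut-free depth bound = 36893488147419103232

36893488147419103232


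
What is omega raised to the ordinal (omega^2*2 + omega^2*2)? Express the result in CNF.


omega^(omega^2*2 + omega^2*2):
Both terms of the exponent have the same exponent 2, so they merge: omega^2*2 + omega^2*2 = omega^2*(2+2) = omega^2*4.
omega raised to a CNF ordinal is a single CNF term: Result = omega^(omega^2*4)

omega^(omega^2*4)


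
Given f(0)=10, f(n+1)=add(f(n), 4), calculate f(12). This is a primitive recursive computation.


f(0) = 10
f(1) = add(f(0), 4) = add(10, 4) = 14
f(2) = add(f(1), 4) = add(14, 4) = 18
f(3) = add(f(2), 4) = add(18, 4) = 22
f(4) = add(f(3), 4) = add(22, 4) = 26
f(5) = add(f(4), 4) = add(26, 4) = 30
f(6) = add(f(5), 4) = add(30, 4) = 34
f(7) = add(f(6), 4) = add(34, 4) = 38
f(8) = add(f(7), 4) = add(38, 4) = 42
f(9) = add(f(8), 4) = add(42, 4) = 46
f(10) = add(f(9), 4) = add(46, 4) = 50
f(11) = add(f(10), 4) = add(50, 4) = 54
f(12) = add(f(11), 4) = add(54, 4) = 58


58


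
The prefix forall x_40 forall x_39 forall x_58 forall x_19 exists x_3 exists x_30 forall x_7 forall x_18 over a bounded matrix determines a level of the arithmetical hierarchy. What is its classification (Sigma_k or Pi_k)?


Leading quantifier is forall, so the class is Pi.
Number of quantifier blocks = alternations + 1 = 2 + 1 = 3.
Classification: Pi_3

Pi_3


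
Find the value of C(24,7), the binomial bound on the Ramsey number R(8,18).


R(8,18) <= C(8+18-2, 8-1) = C(24, 7)
C(24, 7) = 24! / (7! * 17!)
= 346104

346104


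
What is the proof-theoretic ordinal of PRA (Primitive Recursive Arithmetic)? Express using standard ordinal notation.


The proof-theoretic ordinal of PRA (Primitive Recursive Arithmetic) is a standard result in ordinal analysis.
This ordinal is the supremum of order types of primitive recursive well-orderings
that the theory can prove to be well-ordered.
For PRA (Primitive Recursive Arithmetic), the proof-theoretic ordinal is omega^omega.

omega^omega


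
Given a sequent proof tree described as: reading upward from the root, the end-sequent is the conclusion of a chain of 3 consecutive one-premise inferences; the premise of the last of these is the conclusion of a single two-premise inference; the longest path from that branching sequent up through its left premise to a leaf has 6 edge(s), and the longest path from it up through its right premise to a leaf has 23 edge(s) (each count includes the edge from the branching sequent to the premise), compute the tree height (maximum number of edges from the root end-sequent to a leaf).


Longest path through the left premise: 6 edges (measured from the branching sequent)
Longest path through the right premise: 23 edges
Height of the subtree rooted at the branching sequent: max(6, 23) = 23
The branching sequent sits 3 edges above the root (the chain of one-premise inferences), so height = 23 + 3 = 26

26


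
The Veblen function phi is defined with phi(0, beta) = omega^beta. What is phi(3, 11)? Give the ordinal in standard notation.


phi(3, 11):
phi(3, beta) = eta_beta (the beta-th eta number, fixed point of zeta).
phi(3, 11) = eta_11

eta_11


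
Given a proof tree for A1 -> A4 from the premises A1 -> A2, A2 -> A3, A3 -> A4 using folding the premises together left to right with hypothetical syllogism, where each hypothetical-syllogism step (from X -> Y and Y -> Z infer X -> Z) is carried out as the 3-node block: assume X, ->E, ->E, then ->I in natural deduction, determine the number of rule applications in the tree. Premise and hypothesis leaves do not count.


There are 3 premises in the chain. The first HS step combines premises 1 and 2; each further premise needs one more HS step.
So 3 premises require 3 - 1 = 2 hypothetical-syllogism steps.
Each HS step uses 3 inference nodes (->E, ->E, ->I).
2 * 3 = 6 total inference nodes.

6


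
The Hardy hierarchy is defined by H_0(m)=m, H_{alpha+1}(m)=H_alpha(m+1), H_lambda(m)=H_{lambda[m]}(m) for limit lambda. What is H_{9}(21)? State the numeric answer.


H_9(21):
For finite ordinals k, H_k(n) = n + k (each successor step adds 1).
H_9(21) = 21 + 9 = 30

30


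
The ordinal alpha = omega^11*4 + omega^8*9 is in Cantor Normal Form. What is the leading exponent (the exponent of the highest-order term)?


CNF: omega^11*4 + omega^8*9
The leading term is omega^11*4, which has exponent 11.

11


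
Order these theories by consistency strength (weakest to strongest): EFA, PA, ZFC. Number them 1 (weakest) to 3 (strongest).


Ordering by consistency strength:
1. EFA
2. PA
3. ZFC


EFA=1, PA=2, ZFC=3


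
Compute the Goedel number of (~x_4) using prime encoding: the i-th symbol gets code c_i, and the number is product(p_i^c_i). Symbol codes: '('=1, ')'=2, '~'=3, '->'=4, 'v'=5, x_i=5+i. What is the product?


Formula: (~x_4)
Symbol codes: [1, 3, 9, 2]
Primes: [2, 3, 5, 7]
p_1^1 = 2^1 = 2
p_2^3 = 3^3 = 27
p_3^9 = 5^9 = 1953125
p_4^2 = 7^2 = 49
Product = 5167968750

5167968750


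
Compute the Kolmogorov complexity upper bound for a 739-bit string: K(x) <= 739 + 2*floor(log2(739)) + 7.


floor(log2(739)) = 9
2 * 9 = 18
K(x) <= 739 + 18 + 7 = 764

764


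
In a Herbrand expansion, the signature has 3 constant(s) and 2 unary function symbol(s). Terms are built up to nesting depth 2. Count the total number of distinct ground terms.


Herbrand terms by depth:
Depth 0: 3 constants
Depth 1: 6 new terms (running total: 9)
Depth 2: 12 new terms (running total: 21)
Total distinct ground terms = 21

21


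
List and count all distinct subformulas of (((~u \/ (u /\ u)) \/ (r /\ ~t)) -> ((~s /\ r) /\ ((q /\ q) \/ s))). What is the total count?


Formula: (((~u \/ (u /\ u)) \/ (r /\ ~t)) -> ((~s /\ r) /\ ((q /\ q) \/ s)))
Subformulas found:
  1. u
  2. q
  3. s
  4. r
  5. t
  6. ~t
  7. ~s
  8. ~u
  9. (u /\ u)
  10. (q /\ q)
  11. (~s /\ r)
  12. (r /\ ~t)
  13. ((q /\ q) \/ s)
  14. (~u \/ (u /\ u))
  15. ((~s /\ r) /\ ((q /\ q) \/ s))
  16. ((~u \/ (u /\ u)) \/ (r /\ ~t))
  17. (((~u \/ (u /\ u)) \/ (r /\ ~t)) -> ((~s /\ r) /\ ((q /\ q) \/ s)))
Total distinct subformulas = 17

17


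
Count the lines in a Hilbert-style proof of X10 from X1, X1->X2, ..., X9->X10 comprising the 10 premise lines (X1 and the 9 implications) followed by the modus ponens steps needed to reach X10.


We have 10 premise lines: X1 and 9 implications.
Each implication is detached once by MP, giving 9 MP lines.
10 premise lines + 9 MP lines = 19 total lines.

19


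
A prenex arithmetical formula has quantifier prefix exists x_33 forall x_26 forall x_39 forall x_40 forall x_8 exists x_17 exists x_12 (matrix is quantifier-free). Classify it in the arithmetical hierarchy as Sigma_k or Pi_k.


Leading quantifier is exists, so the class is Sigma.
Number of quantifier blocks = alternations + 1 = 2 + 1 = 3.
Classification: Sigma_3

Sigma_3


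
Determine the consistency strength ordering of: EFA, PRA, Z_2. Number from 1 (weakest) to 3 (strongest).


Ordering by consistency strength:
1. EFA
2. PRA
3. Z_2


EFA=1, PRA=2, Z_2=3


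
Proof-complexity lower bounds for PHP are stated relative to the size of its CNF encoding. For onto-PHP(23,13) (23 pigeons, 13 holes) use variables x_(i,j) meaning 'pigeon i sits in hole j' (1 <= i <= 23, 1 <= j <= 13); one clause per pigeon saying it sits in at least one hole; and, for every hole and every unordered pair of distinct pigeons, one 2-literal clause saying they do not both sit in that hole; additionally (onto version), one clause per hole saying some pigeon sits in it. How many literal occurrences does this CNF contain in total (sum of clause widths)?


onto-PHP(23,13): 23 pigeons, 13 holes, 23*13 = 299 variables.
- pigeon clauses: one per pigeon -> 23 clauses of width 13 -> 299 literals
- hole clauses: 13 holes * C(23,2) = 13 * 253 -> 3289 clauses of width 2 -> 6578 literals
- onto clauses: one per hole -> 13 clauses of width 23 -> 299 literals
Total literal occurrences = 299 + 6578 + 299 = 7176

7176


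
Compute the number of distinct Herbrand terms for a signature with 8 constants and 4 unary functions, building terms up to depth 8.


Herbrand terms by depth:
Depth 0: 8 constants
Depth 1: 32 new terms (running total: 40)
Depth 2: 128 new terms (running total: 168)
Depth 3: 512 new terms (running total: 680)
Depth 4: 2048 new terms (running total: 2728)
Depth 5: 8192 new terms (running total: 10920)
Depth 6: 32768 new terms (running total: 43688)
Depth 7: 131072 new terms (running total: 174760)
Depth 8: 524288 new terms (running total: 699048)
Total distinct ground terms = 699048

699048


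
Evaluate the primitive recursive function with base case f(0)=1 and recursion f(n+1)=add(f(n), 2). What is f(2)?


f(0) = 1
f(1) = add(f(0), 2) = add(1, 2) = 3
f(2) = add(f(1), 2) = add(3, 2) = 5


5


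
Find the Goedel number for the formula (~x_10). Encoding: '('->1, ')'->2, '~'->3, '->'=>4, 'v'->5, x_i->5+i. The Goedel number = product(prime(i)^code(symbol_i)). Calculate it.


Formula: (~x_10)
Symbol codes: [1, 3, 15, 2]
Primes: [2, 3, 5, 7]
p_1^1 = 2^1 = 2
p_2^3 = 3^3 = 27
p_3^15 = 5^15 = 30517578125
p_4^2 = 7^2 = 49
Product = 80749511718750

80749511718750


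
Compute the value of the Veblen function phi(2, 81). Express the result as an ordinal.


phi(2, 81):
phi(2, beta) = zeta_beta (the beta-th zeta number, fixed point of epsilon).
phi(2, 81) = zeta_81

zeta_81


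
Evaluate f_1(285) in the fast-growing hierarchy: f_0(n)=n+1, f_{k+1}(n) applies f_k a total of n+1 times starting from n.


f_1(285) = f_0^286(285)
f_0 adds 1 each time, applied 286 times.
f_1(285) = 285 + 286 = 571

571


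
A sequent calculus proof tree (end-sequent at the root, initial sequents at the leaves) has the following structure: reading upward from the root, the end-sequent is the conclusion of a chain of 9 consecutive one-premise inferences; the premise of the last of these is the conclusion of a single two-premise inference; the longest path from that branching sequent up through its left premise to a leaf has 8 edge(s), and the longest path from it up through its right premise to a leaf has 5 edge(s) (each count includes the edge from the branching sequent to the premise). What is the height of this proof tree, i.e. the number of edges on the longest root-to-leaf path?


Longest path through the left premise: 8 edges (measured from the branching sequent)
Longest path through the right premise: 5 edges
Height of the subtree rooted at the branching sequent: max(8, 5) = 8
The branching sequent sits 9 edges above the root (the chain of one-premise inferences), so height = 8 + 9 = 17

17


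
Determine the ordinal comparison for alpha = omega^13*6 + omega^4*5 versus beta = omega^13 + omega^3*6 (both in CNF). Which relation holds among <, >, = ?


Compare term by term from highest exponent:
alpha = omega^13*6 + omega^4*5
beta = omega^13 + omega^3*6
Term 1: alpha has omega^13*6, beta has omega^13*1
Term 2: alpha has omega^4*5, beta has omega^3*6
Result: alpha > beta

alpha > beta


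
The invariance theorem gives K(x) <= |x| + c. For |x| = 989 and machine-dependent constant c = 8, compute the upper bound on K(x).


K(x) <= |x| + c = 989 + 8 = 997

997


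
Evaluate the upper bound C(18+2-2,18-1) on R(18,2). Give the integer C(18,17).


R(18,2) <= C(18+2-2, 18-1) = C(18, 17)
C(18, 17) = 18! / (17! * 1!)
= 18

18


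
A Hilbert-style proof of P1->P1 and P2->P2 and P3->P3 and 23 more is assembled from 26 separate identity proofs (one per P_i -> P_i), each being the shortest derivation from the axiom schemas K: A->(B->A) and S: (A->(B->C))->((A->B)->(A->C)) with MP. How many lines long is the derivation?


The shortest proof of A->A from K and S in the Hilbert calculus has exactly 5 lines:
(1) K instance A->((A->A)->A), (2) S instance, (3) MP on 1,2, (4) K instance A->(A->A), (5) MP on 3,4.
For 26 independent identities: 26 * 5 = 130 lines total.

130


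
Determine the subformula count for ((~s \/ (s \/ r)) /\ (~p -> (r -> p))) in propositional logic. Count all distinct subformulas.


Formula: ((~s \/ (s \/ r)) /\ (~p -> (r -> p)))
Subformulas found:
  1. s
  2. r
  3. p
  4. ~s
  5. ~p
  6. (s \/ r)
  7. (r -> p)
  8. (~p -> (r -> p))
  9. (~s \/ (s \/ r))
  10. ((~s \/ (s \/ r)) /\ (~p -> (r -> p)))
Total distinct subformulas = 10

10


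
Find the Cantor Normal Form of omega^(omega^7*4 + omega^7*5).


omega^(omega^7*4 + omega^7*5):
Both terms of the exponent have the same exponent 7, so they merge: omega^7*4 + omega^7*5 = omega^7*(4+5) = omega^7*9.
omega raised to a CNF ordinal is a single CNF term: Result = omega^(omega^7*9)

omega^(omega^7*9)


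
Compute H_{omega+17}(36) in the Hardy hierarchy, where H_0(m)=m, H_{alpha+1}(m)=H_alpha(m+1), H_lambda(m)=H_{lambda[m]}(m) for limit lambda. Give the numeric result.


H_{omega+17}(36):
Unwind the 17 successor steps: H_{omega+17}(36) = H_omega(36+17) = H_omega(53).
H_omega(m) = H_m(m) = m + m = 2m.
Result = 2 * 53 = 106

106


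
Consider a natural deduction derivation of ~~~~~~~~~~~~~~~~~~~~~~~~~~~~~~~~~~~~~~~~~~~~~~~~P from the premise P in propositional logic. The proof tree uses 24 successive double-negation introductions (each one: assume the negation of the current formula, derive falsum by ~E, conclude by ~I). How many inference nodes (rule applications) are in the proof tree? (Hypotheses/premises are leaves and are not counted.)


Each double-negation introduction (from C infer ~~C) uses 2 inference nodes: one ~E (C and ~C give falsum) and one ~I (discharge ~C).
24 double negations = 24 * 2 = 48 inference nodes.

48


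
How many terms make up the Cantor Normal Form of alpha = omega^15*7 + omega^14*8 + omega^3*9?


CNF: omega^15*7 + omega^14*8 + omega^3*9
Count the summands separated by '+':
  term 1: omega^15*7
  term 2: omega^14*8
  term 3: omega^3*9
Total terms = 3

3


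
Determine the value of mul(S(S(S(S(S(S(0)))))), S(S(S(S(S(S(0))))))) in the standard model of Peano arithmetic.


mul(S^6(0), S^6(0)):
S^6(0) = 6
S^6(0) = 6
6 * 6 = 36

36


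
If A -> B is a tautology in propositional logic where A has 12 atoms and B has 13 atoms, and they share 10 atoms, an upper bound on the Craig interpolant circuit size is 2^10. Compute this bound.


Shared atoms = 10
Craig interpolant size bound = 2^10
= 1024

1024


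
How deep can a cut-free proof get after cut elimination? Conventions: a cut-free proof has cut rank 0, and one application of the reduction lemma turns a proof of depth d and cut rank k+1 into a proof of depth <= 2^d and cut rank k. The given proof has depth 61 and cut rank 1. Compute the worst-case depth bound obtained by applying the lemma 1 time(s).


Each rank reduction sends depth d to at most 2^d; cut rank r needs r reductions.
2_0(61) = 61
2_1(61) = 2^61 = 2305843009213693952
Cut-free depth bound = 2305843009213693952

2305843009213693952


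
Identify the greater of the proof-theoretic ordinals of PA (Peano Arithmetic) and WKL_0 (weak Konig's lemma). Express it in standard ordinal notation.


Proof-theoretic ordinal of PA (Peano Arithmetic): epsilon_0
Proof-theoretic ordinal of WKL_0 (weak Konig's lemma): omega^omega
Comparing: omega^omega < epsilon_0.
The larger ordinal is epsilon_0 (from PA (Peano Arithmetic)).

epsilon_0


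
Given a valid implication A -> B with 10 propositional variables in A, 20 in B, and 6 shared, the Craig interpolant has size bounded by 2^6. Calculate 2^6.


Shared atoms = 6
Craig interpolant size bound = 2^6
= 64

64


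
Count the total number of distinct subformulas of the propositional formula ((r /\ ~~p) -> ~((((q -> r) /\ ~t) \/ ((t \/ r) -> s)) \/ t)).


Formula: ((r /\ ~~p) -> ~((((q -> r) /\ ~t) \/ ((t \/ r) -> s)) \/ t))
Subformulas found:
  1. r
  2. q
  3. s
  4. t
  5. p
  6. ~t
  7. ~p
  8. ~~p
  9. (t \/ r)
  10. (q -> r)
  11. (r /\ ~~p)
  12. ((t \/ r) -> s)
  13. ((q -> r) /\ ~t)
  14. (((q -> r) /\ ~t) \/ ((t \/ r) -> s))
  15. ((((q -> r) /\ ~t) \/ ((t \/ r) -> s)) \/ t)
  16. ~((((q -> r) /\ ~t) \/ ((t \/ r) -> s)) \/ t)
  17. ((r /\ ~~p) -> ~((((q -> r) /\ ~t) \/ ((t \/ r) -> s)) \/ t))
Total distinct subformulas = 17

17


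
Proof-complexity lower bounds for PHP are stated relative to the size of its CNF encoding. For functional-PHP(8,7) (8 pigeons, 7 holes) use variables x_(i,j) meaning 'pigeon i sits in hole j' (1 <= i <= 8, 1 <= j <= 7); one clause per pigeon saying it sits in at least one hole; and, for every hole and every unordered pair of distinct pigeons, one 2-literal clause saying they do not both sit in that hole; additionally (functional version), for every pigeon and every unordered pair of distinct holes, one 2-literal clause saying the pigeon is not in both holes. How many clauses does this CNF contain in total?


functional-PHP(8,7): 8 pigeons, 7 holes, 8*7 = 56 variables.
- pigeon clauses: one per pigeon -> 8 clauses
- hole clauses: 7 holes * C(8,2) = 7 * 28 -> 196 clauses
- functional clauses: 8 pigeons * C(7,2) = 8 * 21 -> 168 clauses
Total clauses = 8 + 196 + 168 = 372

372


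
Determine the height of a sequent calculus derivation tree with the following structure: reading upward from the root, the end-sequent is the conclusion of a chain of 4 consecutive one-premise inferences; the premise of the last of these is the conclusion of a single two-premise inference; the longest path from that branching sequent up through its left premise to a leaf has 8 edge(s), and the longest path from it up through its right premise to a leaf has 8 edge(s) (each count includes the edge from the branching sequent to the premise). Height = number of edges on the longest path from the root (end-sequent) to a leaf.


Longest path through the left premise: 8 edges (measured from the branching sequent)
Longest path through the right premise: 8 edges
Height of the subtree rooted at the branching sequent: max(8, 8) = 8
The branching sequent sits 4 edges above the root (the chain of one-premise inferences), so height = 8 + 4 = 12

12


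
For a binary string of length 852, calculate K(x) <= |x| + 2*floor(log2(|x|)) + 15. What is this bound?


floor(log2(852)) = 9
2 * 9 = 18
K(x) <= 852 + 18 + 15 = 885

885


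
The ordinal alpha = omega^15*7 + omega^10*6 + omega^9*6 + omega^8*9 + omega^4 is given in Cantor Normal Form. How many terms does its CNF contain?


CNF: omega^15*7 + omega^10*6 + omega^9*6 + omega^8*9 + omega^4
Count the summands separated by '+':
  term 1: omega^15*7
  term 2: omega^10*6
  term 3: omega^9*6
  term 4: omega^8*9
  term 5: omega^4
Total terms = 5

5


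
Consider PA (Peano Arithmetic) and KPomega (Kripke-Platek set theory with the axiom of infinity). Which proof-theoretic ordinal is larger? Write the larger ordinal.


Proof-theoretic ordinal of PA (Peano Arithmetic): epsilon_0
Proof-theoretic ordinal of KPomega (Kripke-Platek set theory with the axiom of infinity): psi_0(epsilon_{Omega+1})
Comparing: epsilon_0 < psi_0(epsilon_{Omega+1}).
The larger ordinal is psi_0(epsilon_{Omega+1}) (from KPomega (Kripke-Platek set theory with the axiom of infinity)).

psi_0(epsilon_{Omega+1})


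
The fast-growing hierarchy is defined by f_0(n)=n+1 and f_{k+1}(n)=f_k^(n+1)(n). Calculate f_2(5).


f_2(5) = f_1^6(5)
f_1(m) = 2m + 1.
Iterating: f_1^k(n) = 2^k*(n+1) - 1.
f_2(5) = 2^6*(5+1) - 1 = 64*6 - 1 = 383

383


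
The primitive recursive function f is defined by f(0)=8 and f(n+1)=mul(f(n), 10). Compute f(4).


f(0) = 8
f(1) = mul(f(0), 10) = mul(8, 10) = 80
f(2) = mul(f(1), 10) = mul(80, 10) = 800
f(3) = mul(f(2), 10) = mul(800, 10) = 8000
f(4) = mul(f(3), 10) = mul(8000, 10) = 80000


80000


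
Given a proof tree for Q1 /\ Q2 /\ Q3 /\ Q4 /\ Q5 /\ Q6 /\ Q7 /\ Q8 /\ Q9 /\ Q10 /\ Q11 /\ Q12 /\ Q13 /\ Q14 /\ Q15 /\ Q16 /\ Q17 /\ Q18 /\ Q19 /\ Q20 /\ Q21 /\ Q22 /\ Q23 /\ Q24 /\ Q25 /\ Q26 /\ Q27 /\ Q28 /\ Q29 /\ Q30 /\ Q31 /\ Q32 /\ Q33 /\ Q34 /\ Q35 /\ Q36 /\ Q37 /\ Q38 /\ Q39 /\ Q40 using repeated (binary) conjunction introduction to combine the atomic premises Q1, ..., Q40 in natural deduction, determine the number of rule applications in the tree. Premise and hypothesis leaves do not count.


The target conjunction has 40 conjuncts, i.e. 39 binary /\ connectives.
Each conjunction-intro joins two pieces, so 40 atoms require 40-1 = 39 applications.
Total inference nodes = 39

39


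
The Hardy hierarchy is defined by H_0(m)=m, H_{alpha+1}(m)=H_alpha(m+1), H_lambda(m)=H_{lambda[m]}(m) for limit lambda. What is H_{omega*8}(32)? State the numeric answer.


H_{omega*8}(32):
For the Hardy hierarchy, H_{omega*k}(n) = 2^k * n.
2^8 = 256.
256 * 32 = 8192

8192


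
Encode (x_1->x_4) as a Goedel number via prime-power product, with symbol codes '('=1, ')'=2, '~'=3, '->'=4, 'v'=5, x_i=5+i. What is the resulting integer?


Formula: (x_1->x_4)
Symbol codes: [1, 6, 4, 9, 2]
Primes: [2, 3, 5, 7, 11]
p_1^1 = 2^1 = 2
p_2^6 = 3^6 = 729
p_3^4 = 5^4 = 625
p_4^9 = 7^9 = 40353607
p_5^2 = 11^2 = 121
Product = 4449439149828750

4449439149828750


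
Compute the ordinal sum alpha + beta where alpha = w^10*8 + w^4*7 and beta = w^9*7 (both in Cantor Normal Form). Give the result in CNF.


Ordinal addition (w^10*8 + w^4*7) + w^9*7:
alpha's leading term has exponent 10 > beta's exponent 9, so it survives.
alpha's tail term has exponent 4 < beta's exponent 9, so it is absorbed by beta.
In ordinal addition, any term followed by a strictly larger-exponent term is absorbed.
Result = w^10*8 + w^9*7

w^10*8 + w^9*7


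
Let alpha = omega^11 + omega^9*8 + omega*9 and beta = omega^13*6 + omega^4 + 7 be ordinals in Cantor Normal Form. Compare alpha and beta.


Compare term by term from highest exponent:
alpha = omega^11 + omega^9*8 + omega*9
beta = omega^13*6 + omega^4 + 7
Term 1: alpha has omega^11*1, beta has omega^13*6
Term 2: alpha has omega^9*8, beta has omega^4*1
Term 3: alpha has omega^1*9, beta has omega^0*7
Result: alpha < beta

alpha < beta


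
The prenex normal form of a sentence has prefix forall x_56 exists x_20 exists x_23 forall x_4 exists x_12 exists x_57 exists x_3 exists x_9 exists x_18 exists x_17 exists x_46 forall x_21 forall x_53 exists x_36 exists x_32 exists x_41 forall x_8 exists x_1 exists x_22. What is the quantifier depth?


Quantifier prefix has 19 quantifier symbols.
Quantifier depth = 19

19


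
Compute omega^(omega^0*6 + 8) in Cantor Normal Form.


omega^(omega^0*6 + 8):
omega^0 = 1, so the exponent is 6 + 8 = 14 (finite ordinal addition).
Result = omega^14, already a single CNF term.

omega^14


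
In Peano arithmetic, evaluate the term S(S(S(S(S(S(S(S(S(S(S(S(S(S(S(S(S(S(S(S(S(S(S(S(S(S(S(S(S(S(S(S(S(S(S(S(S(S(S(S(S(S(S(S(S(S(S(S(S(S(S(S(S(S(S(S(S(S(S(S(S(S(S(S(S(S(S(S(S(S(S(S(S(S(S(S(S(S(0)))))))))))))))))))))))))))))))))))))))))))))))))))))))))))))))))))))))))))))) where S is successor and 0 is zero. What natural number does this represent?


Counting successors applied to 0:
78 applications of S to 0 = 78

78


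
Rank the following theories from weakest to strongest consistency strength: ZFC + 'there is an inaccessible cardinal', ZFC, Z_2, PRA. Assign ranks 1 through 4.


Ordering by consistency strength:
1. PRA
2. Z_2
3. ZFC
4. ZFC + 'there is an inaccessible cardinal'


ZFC + 'there is an inaccessible cardinal'=4, ZFC=3, Z_2=2, PRA=1


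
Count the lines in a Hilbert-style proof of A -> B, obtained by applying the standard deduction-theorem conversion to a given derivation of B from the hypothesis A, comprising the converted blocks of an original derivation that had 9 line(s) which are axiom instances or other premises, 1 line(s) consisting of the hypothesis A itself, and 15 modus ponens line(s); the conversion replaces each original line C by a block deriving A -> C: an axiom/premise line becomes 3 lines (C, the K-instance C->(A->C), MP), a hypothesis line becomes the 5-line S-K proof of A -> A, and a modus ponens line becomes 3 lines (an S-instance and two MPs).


Deduction-theorem conversion, block by block:
- 9 axiom/premise lines -> 3 lines each = 27
- 1 hypothesis lines -> 5 lines each (identity proof A->A) = 5
- 15 MP lines -> 3 lines each (S-instance, MP, MP) = 45
Total = 27 + 5 + 45 = 77 lines.

77


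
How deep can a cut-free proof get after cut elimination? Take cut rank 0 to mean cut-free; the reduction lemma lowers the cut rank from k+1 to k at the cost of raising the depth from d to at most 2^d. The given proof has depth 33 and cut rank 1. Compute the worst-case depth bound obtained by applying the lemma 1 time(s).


Each rank reduction sends depth d to at most 2^d; cut rank r needs r reductions.
2_0(33) = 33
2_1(33) = 2^33 = 8589934592
Cut-free depth bound = 8589934592

8589934592


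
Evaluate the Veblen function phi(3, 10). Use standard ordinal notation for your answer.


phi(3, 10):
phi(3, beta) = eta_beta (the beta-th eta number, fixed point of zeta).
phi(3, 10) = eta_10

eta_10


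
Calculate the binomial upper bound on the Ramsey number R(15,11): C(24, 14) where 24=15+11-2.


R(15,11) <= C(15+11-2, 15-1) = C(24, 14)
C(24, 14) = 24! / (14! * 10!)
= 1961256

1961256


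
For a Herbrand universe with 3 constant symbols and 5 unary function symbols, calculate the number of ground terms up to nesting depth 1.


Herbrand terms by depth:
Depth 0: 3 constants
Depth 1: 15 new terms (running total: 18)
Total distinct ground terms = 18

18


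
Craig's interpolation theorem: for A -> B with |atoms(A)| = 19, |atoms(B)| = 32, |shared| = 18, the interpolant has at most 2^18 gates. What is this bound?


Shared atoms = 18
Craig interpolant size bound = 2^18
= 262144

262144


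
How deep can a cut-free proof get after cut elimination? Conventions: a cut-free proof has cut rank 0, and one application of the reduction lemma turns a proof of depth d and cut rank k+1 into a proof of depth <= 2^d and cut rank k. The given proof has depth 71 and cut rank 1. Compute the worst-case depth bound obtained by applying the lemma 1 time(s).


Each rank reduction sends depth d to at most 2^d; cut rank r needs r reductions.
2_0(71) = 71
2_1(71) = 2^71 = 2361183241434822606848
Cut-free depth bound = 2361183241434822606848

2361183241434822606848


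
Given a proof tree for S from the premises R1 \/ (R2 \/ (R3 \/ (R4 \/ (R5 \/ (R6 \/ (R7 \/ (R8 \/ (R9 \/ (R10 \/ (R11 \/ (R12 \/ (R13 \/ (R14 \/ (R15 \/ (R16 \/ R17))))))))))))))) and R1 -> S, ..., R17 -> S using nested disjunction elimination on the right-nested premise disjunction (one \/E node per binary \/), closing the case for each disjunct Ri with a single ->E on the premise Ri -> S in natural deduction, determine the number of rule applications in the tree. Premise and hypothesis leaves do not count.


The premise R1 \/ (R2 \/ (R3 \/ (R4 \/ (R5 \/ (R6 \/ (R7 \/ (R8 \/ (R9 \/ (R10 \/ (R11 \/ (R12 \/ (R13 \/ (R14 \/ (R15 \/ (R16 \/ R17))))))))))))))) contains 17 disjuncts, hence 16 binary \/ connectives.
- Each binary \/ is eliminated once: 16 \/E nodes.
- Each of the 17 cases Ri derives S by one ->E with Ri -> S: 17 ->E nodes.
Total = 16 + 17 = 33

33


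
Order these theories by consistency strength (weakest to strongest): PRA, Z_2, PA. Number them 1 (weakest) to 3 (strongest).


Ordering by consistency strength:
1. PRA
2. PA
3. Z_2


PRA=1, Z_2=3, PA=2


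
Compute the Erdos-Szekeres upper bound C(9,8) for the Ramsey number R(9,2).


R(9,2) <= C(9+2-2, 9-1) = C(9, 8)
C(9, 8) = 9! / (8! * 1!)
= 9

9


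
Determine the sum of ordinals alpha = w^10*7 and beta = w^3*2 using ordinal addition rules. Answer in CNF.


Ordinal addition w^10*7 + w^3*2:
Leading exponent of alpha (10) > leading exponent of beta (3).
Since alpha's term has higher exponent than beta's leading term,
the sum is simply alpha followed by beta.
Result = w^10*7 + w^3*2

w^10*7 + w^3*2


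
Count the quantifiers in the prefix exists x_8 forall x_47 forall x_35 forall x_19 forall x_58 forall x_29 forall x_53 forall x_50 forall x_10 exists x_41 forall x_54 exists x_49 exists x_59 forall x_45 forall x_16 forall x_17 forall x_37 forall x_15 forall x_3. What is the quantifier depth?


Quantifier prefix has 19 quantifier symbols.
Quantifier depth = 19

19


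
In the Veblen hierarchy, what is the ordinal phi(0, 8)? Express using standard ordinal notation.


phi(0, 8):
phi(0, beta) = omega^beta by definition.
phi(0, 8) = omega^8

omega^8


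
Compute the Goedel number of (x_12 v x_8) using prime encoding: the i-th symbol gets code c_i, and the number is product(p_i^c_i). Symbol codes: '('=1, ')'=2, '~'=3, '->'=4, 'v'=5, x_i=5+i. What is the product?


Formula: (x_12 v x_8)
Symbol codes: [1, 17, 5, 13, 2]
Primes: [2, 3, 5, 7, 11]
p_1^1 = 2^1 = 2
p_2^17 = 3^17 = 129140163
p_3^5 = 5^5 = 3125
p_4^13 = 7^13 = 96889010407
p_5^2 = 11^2 = 121
Product = 9462398588881936482881250

9462398588881936482881250


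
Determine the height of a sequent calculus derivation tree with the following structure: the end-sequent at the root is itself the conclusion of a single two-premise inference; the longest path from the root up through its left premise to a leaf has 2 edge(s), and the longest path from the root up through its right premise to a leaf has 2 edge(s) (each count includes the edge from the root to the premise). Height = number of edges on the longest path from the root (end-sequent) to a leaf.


Longest path through the left premise: 2 edges (measured from the branching sequent)
Longest path through the right premise: 2 edges
Height of the subtree rooted at the branching sequent: max(2, 2) = 2
The branching sequent is the root itself.
Total height = 2

2


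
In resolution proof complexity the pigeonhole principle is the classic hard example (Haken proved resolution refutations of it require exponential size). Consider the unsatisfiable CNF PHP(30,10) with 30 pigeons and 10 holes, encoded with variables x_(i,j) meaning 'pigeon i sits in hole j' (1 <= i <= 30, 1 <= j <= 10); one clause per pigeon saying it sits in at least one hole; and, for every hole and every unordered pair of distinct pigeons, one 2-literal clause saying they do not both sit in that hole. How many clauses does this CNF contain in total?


PHP(30,10): 30 pigeons, 10 holes, 30*10 = 300 variables.
- pigeon clauses: one per pigeon -> 30 clauses
- hole clauses: 10 holes * C(30,2) = 10 * 435 -> 4350 clauses
Total clauses = 30 + 4350 = 4380

4380


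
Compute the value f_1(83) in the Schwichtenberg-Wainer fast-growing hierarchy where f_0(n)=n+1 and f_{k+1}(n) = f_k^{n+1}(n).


f_1(83) = f_0^84(83)
f_0 adds 1 each time, applied 84 times.
f_1(83) = 83 + 84 = 167

167


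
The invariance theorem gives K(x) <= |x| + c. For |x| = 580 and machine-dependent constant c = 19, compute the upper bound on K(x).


K(x) <= |x| + c = 580 + 19 = 599

599


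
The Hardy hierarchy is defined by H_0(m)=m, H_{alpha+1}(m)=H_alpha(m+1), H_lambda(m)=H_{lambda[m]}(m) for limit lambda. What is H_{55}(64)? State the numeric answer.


H_55(64):
For finite ordinals k, H_k(n) = n + k (each successor step adds 1).
H_55(64) = 64 + 55 = 119

119


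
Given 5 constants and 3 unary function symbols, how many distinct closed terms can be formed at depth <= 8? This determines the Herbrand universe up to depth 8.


Herbrand terms by depth:
Depth 0: 5 constants
Depth 1: 15 new terms (running total: 20)
Depth 2: 45 new terms (running total: 65)
Depth 3: 135 new terms (running total: 200)
Depth 4: 405 new terms (running total: 605)
Depth 5: 1215 new terms (running total: 1820)
Depth 6: 3645 new terms (running total: 5465)
Depth 7: 10935 new terms (running total: 16400)
Depth 8: 32805 new terms (running total: 49205)
Total distinct ground terms = 49205

49205


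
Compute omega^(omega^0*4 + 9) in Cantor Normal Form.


omega^(omega^0*4 + 9):
omega^0 = 1, so the exponent is 4 + 9 = 13 (finite ordinal addition).
Result = omega^13, already a single CNF term.

omega^13


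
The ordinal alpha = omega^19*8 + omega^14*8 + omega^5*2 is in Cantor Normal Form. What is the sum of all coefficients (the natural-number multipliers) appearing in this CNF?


CNF: omega^19*8 + omega^14*8 + omega^5*2
Coefficients: 8 + 8 + 2 = 18

18


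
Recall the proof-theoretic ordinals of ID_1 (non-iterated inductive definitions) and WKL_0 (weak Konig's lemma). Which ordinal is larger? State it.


Proof-theoretic ordinal of ID_1 (non-iterated inductive definitions): psi_0(epsilon_{Omega+1})
Proof-theoretic ordinal of WKL_0 (weak Konig's lemma): omega^omega
Comparing: omega^omega < psi_0(epsilon_{Omega+1}).
The larger ordinal is psi_0(epsilon_{Omega+1}) (from ID_1 (non-iterated inductive definitions)).

psi_0(epsilon_{Omega+1})
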